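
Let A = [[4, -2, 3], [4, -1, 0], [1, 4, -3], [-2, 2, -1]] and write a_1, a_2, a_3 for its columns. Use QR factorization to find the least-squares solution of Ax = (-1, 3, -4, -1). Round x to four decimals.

a_1 = (4, 4, 1, -2); ‖a_1‖ = 6.0828, so e_1 = (0.6576, 0.6576, 0.1644, -0.3288).
e_1·a_2 = 0.6576·(-2) + 0.6576·(-1) + 0.1644·4 + (-0.3288)·2 = -1.9728.
u_2 = a_2 + 1.9728·e_1 = (-0.7027, 0.2973, 4.3243, 1.3514).
‖u_2‖ = 4.5944, so e_2 = (-0.1529, 0.0647, 0.9412, 0.2941).
e_1·a_3 = 0.6576·3 + 0.6576·0 + 0.1644·(-3) + (-0.3288)·(-1) = 1.8084; e_2·a_3 = (-0.1529)·3 + 0.0647·0 + 0.9412·(-3) + 0.2941·(-1) = -3.5767.
u_3 = a_3 − 1.8084·e_1 + 3.5767·e_2 = (1.2638, -0.9577, 0.0691, 0.6466).
‖u_3‖ = 1.7138, so e_3 = (0.7374, -0.5588, 0.0403, 0.3773).
Qᵀb = (0.9864, -3.7120, -2.9525).
Back-substitute: x_3 = -2.9525/1.7138 = -1.7228.
x_2 = (-3.7120 + 3.5767·(-1.7228))/4.5944 = -2.1491.
x_1 = (0.9864 + 1.9728·(-2.1491) − 1.8084·(-1.7228))/6.0828 = -0.0227.

x = (-0.0227, -2.1491, -1.7228)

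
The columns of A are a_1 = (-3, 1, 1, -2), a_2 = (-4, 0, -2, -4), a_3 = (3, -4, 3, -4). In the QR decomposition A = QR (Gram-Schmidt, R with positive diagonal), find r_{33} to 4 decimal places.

r_{33} = 7.0514

a_1 = (-3, 1, 1, -2); ‖a_1‖ = 3.8730, so e_1 = (-0.7746, 0.2582, 0.2582, -0.5164).
e_1·a_2 = (-0.7746)·(-4) + 0.2582·0 + 0.2582·(-2) + (-0.5164)·(-4) = 4.6476.
u_2 = a_2 − 4.6476·e_1 = (-0.4000, -1.2000, -3.2000, -1.6000).
‖u_2‖ = 3.7947, so e_2 = (-0.1054, -0.3162, -0.8433, -0.4216).
e_1·a_3 = (-0.7746)·3 + 0.2582·(-4) + 0.2582·3 + (-0.5164)·(-4) = -0.5164; e_2·a_3 = (-0.1054)·3 + (-0.3162)·(-4) + (-0.8433)·3 + (-0.4216)·(-4) = 0.1054.
u_3 = a_3 + 0.5164·e_1 − 0.1054·e_2 = (2.6111, -3.8333, 3.2222, -4.2222).
r_{33} = ‖u_3‖ = 7.0514.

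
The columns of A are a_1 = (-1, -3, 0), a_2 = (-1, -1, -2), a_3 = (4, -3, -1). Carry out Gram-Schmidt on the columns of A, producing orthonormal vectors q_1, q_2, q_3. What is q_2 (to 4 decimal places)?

q_2 = (-0.2860, 0.0953, -0.9535)

q_1 = a_1/‖a_1‖ = (-1, -3, 0)/3.1623 = (-0.3162, -0.9487, 0.0000).
r_{12} = q_1·a_2 = 1.2649.
u_2 = a_2 − 1.2649·q_1 = (-0.6000, 0.2000, -2.0000).
‖u_2‖ = 2.0976, so q_2 = (-0.2860, 0.0953, -0.9535).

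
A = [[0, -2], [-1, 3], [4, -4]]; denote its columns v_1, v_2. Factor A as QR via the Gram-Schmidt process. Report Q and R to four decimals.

v_1 = (0, -1, 4); ‖v_1‖ = 4.1231, so q_1 = (0.0000, -0.2425, 0.9701).
q_1·v_2 = 0.0000·(-2) + (-0.2425)·3 + 0.9701·(-4) = -4.6082.
u_2 = v_2 + 4.6082·q_1 = (-2.0000, 1.8824, 0.4706).
‖u_2‖ = 2.7865, so q_2 = (-0.7177, 0.6755, 0.1689).

Q = [[0.0000, -0.7177], [-0.2425, 0.6755], [0.9701, 0.1689]], R = [[4.1231, -4.6082], [0.0000, 2.7865]]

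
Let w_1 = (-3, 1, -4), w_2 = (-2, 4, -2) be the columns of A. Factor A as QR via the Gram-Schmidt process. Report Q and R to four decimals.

Q = [[-0.5883, 0.0226], [0.1961, 0.9738], [-0.7845, 0.2265]], R = [[5.0990, 3.5301], [0.0000, 3.3968]]

e_1 = w_1/‖w_1‖ = (-3, 1, -4)/5.0990 = (-0.5883, 0.1961, -0.7845).
r_{12} = e_1·w_2 = 3.5301.
u_2 = w_2 − 3.5301·e_1 = (0.0769, 3.3077, 0.7692).
‖u_2‖ = 3.3968, so e_2 = (0.0226, 0.9738, 0.2265).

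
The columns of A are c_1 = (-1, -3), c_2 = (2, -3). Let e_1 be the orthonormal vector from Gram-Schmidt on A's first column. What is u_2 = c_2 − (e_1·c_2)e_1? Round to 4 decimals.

u_2 = (2.7000, -0.9000)

e_1 = c_1/‖c_1‖ = (-1, -3)/3.1623 = (-0.3162, -0.9487).
r_{12} = e_1·c_2 = 2.2136.
u_2 = c_2 − 2.2136·e_1 = (2.7000, -0.9000).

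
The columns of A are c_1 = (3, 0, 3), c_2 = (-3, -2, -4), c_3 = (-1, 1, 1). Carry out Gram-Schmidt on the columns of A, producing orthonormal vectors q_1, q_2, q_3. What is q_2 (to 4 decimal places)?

q_2 = (0.2357, -0.9428, -0.2357)

q_1 = c_1/‖c_1‖ = (3, 0, 3)/4.2426 = (0.7071, 0.0000, 0.7071).
r_{12} = q_1·c_2 = -4.9497.
u_2 = c_2 + 4.9497·q_1 = (0.5000, -2.0000, -0.5000).
‖u_2‖ = 2.1213, so q_2 = (0.2357, -0.9428, -0.2357).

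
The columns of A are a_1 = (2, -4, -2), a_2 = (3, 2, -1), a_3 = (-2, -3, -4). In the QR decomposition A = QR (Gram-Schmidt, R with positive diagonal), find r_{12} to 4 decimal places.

e_1 = a_1/‖a_1‖ = (2, -4, -2)/4.8990 = (0.4082, -0.8165, -0.4082).
r_{12} = e_1·a_2 = 0.0000.

r_{12} = 0.0000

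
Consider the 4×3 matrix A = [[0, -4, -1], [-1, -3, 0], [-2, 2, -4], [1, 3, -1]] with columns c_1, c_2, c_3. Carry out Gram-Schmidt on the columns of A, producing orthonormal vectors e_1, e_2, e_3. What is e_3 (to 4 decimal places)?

e_3 = (-0.7303, 0.1826, -0.3651, -0.5477)

c_1 = (0, -1, -2, 1); ‖c_1‖ = 2.4495, so e_1 = (0.0000, -0.4082, -0.8165, 0.4082).
e_1·c_2 = 0.0000·(-4) + (-0.4082)·(-3) + (-0.8165)·2 + 0.4082·3 = 0.8165.
u_2 = c_2 − 0.8165·e_1 = (-4.0000, -2.6667, 2.6667, 2.6667).
‖u_2‖ = 6.1101, so e_2 = (-0.6547, -0.4364, 0.4364, 0.4364).
e_1·c_3 = 0.0000·(-1) + (-0.4082)·0 + (-0.8165)·(-4) + 0.4082·(-1) = 2.8577; e_2·c_3 = (-0.6547)·(-1) + (-0.4364)·0 + 0.4364·(-4) + 0.4364·(-1) = -1.5275.
u_3 = c_3 − 2.8577·e_1 + 1.5275·e_2 = (-2.0000, 0.5000, -1.0000, -1.5000).
‖u_3‖ = 2.7386, so e_3 = (-0.7303, 0.1826, -0.3651, -0.5477).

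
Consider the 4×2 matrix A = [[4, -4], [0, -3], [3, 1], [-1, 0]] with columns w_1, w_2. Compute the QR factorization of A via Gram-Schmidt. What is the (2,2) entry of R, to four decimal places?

q_1 = w_1/‖w_1‖ = (4, 0, 3, -1)/5.0990 = (0.7845, 0.0000, 0.5883, -0.1961).
r_{12} = q_1·w_2 = -2.5495.
u_2 = w_2 + 2.5495·q_1 = (-2.0000, -3.0000, 2.5000, -0.5000).
r_{22} = ‖u_2‖ = 4.4159.

r_{22} = 4.4159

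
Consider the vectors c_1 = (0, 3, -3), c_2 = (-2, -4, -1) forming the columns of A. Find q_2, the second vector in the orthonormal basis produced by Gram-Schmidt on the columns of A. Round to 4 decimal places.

c_1 = (0, 3, -3); ‖c_1‖ = 4.2426, so q_1 = (0.0000, 0.7071, -0.7071).
q_1·c_2 = 0.0000·(-2) + 0.7071·(-4) + (-0.7071)·(-1) = -2.1213.
u_2 = c_2 + 2.1213·q_1 = (-2.0000, -2.5000, -2.5000).
‖u_2‖ = 4.0620, so q_2 = (-0.4924, -0.6155, -0.6155).

q_2 = (-0.4924, -0.6155, -0.6155)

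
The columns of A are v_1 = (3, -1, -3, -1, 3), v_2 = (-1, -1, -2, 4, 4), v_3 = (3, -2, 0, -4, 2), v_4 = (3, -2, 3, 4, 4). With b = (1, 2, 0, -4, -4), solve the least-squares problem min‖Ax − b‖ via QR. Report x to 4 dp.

x = (0.5816, -1.0925, -0.4297, -0.1732)

v_1 = (3, -1, -3, -1, 3); ‖v_1‖ = 5.3852, so e_1 = (0.5571, -0.1857, -0.5571, -0.1857, 0.5571).
e_1·v_2 = 0.5571·(-1) + (-0.1857)·(-1) + (-0.5571)·(-2) + (-0.1857)·4 + 0.5571·4 = 2.2283.
u_2 = v_2 − 2.2283·e_1 = (-2.2414, -0.5862, -0.7586, 4.4138, 2.7586).
‖u_2‖ = 5.7476, so e_2 = (-0.3900, -0.1020, -0.1320, 0.7679, 0.4800).
e_1·v_3 = 0.5571·3 + (-0.1857)·(-2) + (-0.5571)·0 + (-0.1857)·(-4) + 0.5571·2 = 3.8996; e_2·v_3 = (-0.3900)·3 + (-0.1020)·(-2) + (-0.1320)·0 + 0.7679·(-4) + 0.4800·2 = -3.0778.
u_3 = v_3 − 3.8996·e_1 + 3.0778·e_2 = (-0.3727, -1.5898, 1.7662, -0.9123, 1.3048).
‖u_3‖ = 2.8845, so e_3 = (-0.1292, -0.5511, 0.6123, -0.3163, 0.4523).
e_1·v_4 = 0.5571·3 + (-0.1857)·(-2) + (-0.5571)·3 + (-0.1857)·4 + 0.5571·4 = 1.8570; e_2·v_4 = (-0.3900)·3 + (-0.1020)·(-2) + (-0.1320)·3 + 0.7679·4 + 0.4800·4 = 3.6297; e_3·v_4 = (-0.1292)·3 + (-0.5511)·(-2) + 0.6123·3 + (-0.3163)·4 + 0.4523·4 = 3.0959.
u_4 = v_4 − 1.8570·e_1 − 3.6297·e_2 − 3.0959·e_3 = (3.7810, 0.4213, 2.6180, 2.5366, -0.1770).
‖u_4‖ = 5.2719, so e_4 = (0.7172, 0.0799, 0.4966, 0.4812, -0.0336).
Qᵀb = (-1.2999, -5.5856, -1.7757, -0.9133).
Back-substitute: x_4 = -0.9133/5.2719 = -0.1732.
x_3 = (-1.7757 − 3.0959·(-0.1732))/2.8845 = -0.4297.
x_2 = (-5.5856 + 3.0778·(-0.4297) − 3.6297·(-0.1732))/5.7476 = -1.0925.
x_1 = (-1.2999 − 2.2283·(-1.0925) − 3.8996·(-0.4297) − 1.8570·(-0.1732))/5.3852 = 0.5816.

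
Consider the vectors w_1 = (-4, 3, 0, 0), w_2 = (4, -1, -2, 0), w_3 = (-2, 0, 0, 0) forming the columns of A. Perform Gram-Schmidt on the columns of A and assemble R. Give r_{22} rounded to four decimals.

r_{22} = 2.5612

w_1 = (-4, 3, 0, 0); ‖w_1‖ = 5.0000, so e_1 = (-0.8000, 0.6000, 0.0000, 0.0000).
e_1·w_2 = (-0.8000)·4 + 0.6000·(-1) + 0.0000·(-2) + 0.0000·0 = -3.8000.
u_2 = w_2 + 3.8000·e_1 = (0.9600, 1.2800, -2.0000, 0.0000).
r_{22} = ‖u_2‖ = 2.5612.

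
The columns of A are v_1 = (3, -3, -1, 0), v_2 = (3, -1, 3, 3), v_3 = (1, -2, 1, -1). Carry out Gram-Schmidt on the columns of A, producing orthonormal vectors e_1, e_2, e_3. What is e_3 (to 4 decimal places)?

e_3 = (-0.1819, -0.4014, 0.6584, -0.6102)

e_1 = v_1/‖v_1‖ = (3, -3, -1, 0)/4.3589 = (0.6882, -0.6882, -0.2294, 0.0000).
r_{12} = e_1·v_2 = 2.0647.
u_2 = v_2 − 2.0647·e_1 = (1.5789, 0.4211, 3.4737, 3.0000).
‖u_2‖ = 4.8720, so e_2 = (0.3241, 0.0864, 0.7130, 0.6158).
r_{13} = e_1·v_3 = 1.8353; r_{23} = e_2·v_3 = 0.2485.
u_3 = v_3 − 1.8353·e_1 − 0.2485·e_2 = (-0.3437, -0.7583, 1.2439, -1.1530).
‖u_3‖ = 1.8894, so e_3 = (-0.1819, -0.4014, 0.6584, -0.6102).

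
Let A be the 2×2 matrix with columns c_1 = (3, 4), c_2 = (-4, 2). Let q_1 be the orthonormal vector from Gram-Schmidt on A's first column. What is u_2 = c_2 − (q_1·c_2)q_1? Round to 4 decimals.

u_2 = (-3.5200, 2.6400)

c_1 = (3, 4); ‖c_1‖ = 5.0000, so q_1 = (0.6000, 0.8000).
q_1·c_2 = 0.6000·(-4) + 0.8000·2 = -0.8000.
u_2 = c_2 + 0.8000·q_1 = (-3.5200, 2.6400).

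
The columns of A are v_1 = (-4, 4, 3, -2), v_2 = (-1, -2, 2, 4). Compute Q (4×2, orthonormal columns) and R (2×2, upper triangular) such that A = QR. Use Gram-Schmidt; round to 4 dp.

Q = [[-0.5963, -0.3117], [0.5963, -0.2981], [0.4472, 0.4879], [-0.2981, 0.7589]], R = [[6.7082, -0.8944], [0.0000, 4.9193]]

v_1 = (-4, 4, 3, -2); ‖v_1‖ = 6.7082, so q_1 = (-0.5963, 0.5963, 0.4472, -0.2981).
q_1·v_2 = (-0.5963)·(-1) + 0.5963·(-2) + 0.4472·2 + (-0.2981)·4 = -0.8944.
u_2 = v_2 + 0.8944·q_1 = (-1.5333, -1.4667, 2.4000, 3.7333).
‖u_2‖ = 4.9193, so q_2 = (-0.3117, -0.2981, 0.4879, 0.7589).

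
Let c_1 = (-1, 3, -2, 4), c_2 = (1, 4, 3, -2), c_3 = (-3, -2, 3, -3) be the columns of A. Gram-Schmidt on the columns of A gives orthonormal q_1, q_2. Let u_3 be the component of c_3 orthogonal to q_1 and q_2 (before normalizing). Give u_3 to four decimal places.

c_1 = (-1, 3, -2, 4); ‖c_1‖ = 5.4772, so q_1 = (-0.1826, 0.5477, -0.3651, 0.7303).
q_1·c_2 = (-0.1826)·1 + 0.5477·4 + (-0.3651)·3 + 0.7303·(-2) = -0.5477.
u_2 = c_2 + 0.5477·q_1 = (0.9000, 4.3000, 2.8000, -1.6000).
‖u_2‖ = 5.4498, so q_2 = (0.1651, 0.7890, 0.5138, -0.2936).
q_1·c_3 = (-0.1826)·(-3) + 0.5477·(-2) + (-0.3651)·3 + 0.7303·(-3) = -3.8341; q_2·c_3 = 0.1651·(-3) + 0.7890·(-2) + 0.5138·3 + (-0.2936)·(-3) = 0.3486.
u_3 = c_3 + 3.8341·q_1 − 0.3486·q_2 = (-3.7576, -0.1751, 1.4209, -0.0976).

u_3 = (-3.7576, -0.1751, 1.4209, -0.0976)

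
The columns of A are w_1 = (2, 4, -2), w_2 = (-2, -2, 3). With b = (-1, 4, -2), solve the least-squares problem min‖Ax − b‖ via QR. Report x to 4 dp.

x = (1.0714, 0.4286)

q_1 = w_1/‖w_1‖ = (2, 4, -2)/4.8990 = (0.4082, 0.8165, -0.4082).
r_{12} = q_1·w_2 = -3.6742.
u_2 = w_2 + 3.6742·q_1 = (-0.5000, 1.0000, 1.5000).
‖u_2‖ = 1.8708, so q_2 = (-0.2673, 0.5345, 0.8018).
Qᵀb = (3.6742, 0.8018).
Back-substitute: x_2 = 0.8018/1.8708 = 0.4286.
x_1 = (3.6742 + 3.6742·0.4286)/4.8990 = 1.0714.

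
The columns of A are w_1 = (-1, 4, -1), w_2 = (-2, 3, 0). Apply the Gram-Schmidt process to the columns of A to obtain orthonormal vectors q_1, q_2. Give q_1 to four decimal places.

q_1 = (-0.2357, 0.9428, -0.2357)

w_1 = (-1, 4, -1); ‖w_1‖ = 4.2426, so q_1 = (-0.2357, 0.9428, -0.2357).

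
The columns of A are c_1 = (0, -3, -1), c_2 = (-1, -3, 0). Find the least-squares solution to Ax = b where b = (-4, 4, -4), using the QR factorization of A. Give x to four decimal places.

e_1 = c_1/‖c_1‖ = (0, -3, -1)/3.1623 = (0.0000, -0.9487, -0.3162).
r_{12} = e_1·c_2 = 2.8460.
u_2 = c_2 − 2.8460·e_1 = (-1.0000, -0.3000, 0.9000).
‖u_2‖ = 1.3784, so e_2 = (-0.7255, -0.2176, 0.6529).
Qᵀb = (-2.5298, -0.5804).
Back-substitute: x_2 = -0.5804/1.3784 = -0.4211.
x_1 = (-2.5298 − 2.8460·(-0.4211))/3.1623 = -0.4211.

x = (-0.4211, -0.4211)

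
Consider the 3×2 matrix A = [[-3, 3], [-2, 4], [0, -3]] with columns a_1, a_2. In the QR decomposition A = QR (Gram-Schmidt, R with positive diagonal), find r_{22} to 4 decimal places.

r_{22} = 3.4306

a_1 = (-3, -2, 0); ‖a_1‖ = 3.6056, so q_1 = (-0.8321, -0.5547, 0.0000).
q_1·a_2 = (-0.8321)·3 + (-0.5547)·4 + 0.0000·(-3) = -4.7150.
u_2 = a_2 + 4.7150·q_1 = (-0.9231, 1.3846, -3.0000).
r_{22} = ‖u_2‖ = 3.4306.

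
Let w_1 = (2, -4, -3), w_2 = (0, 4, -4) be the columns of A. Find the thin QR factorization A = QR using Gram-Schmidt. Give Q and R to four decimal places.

Q = [[0.3714, 0.0492], [-0.7428, 0.6149], [-0.5571, -0.7871]], R = [[5.3852, -0.7428], [0.0000, 5.6079]]

w_1 = (2, -4, -3); ‖w_1‖ = 5.3852, so e_1 = (0.3714, -0.7428, -0.5571).
e_1·w_2 = 0.3714·0 + (-0.7428)·4 + (-0.5571)·(-4) = -0.7428.
u_2 = w_2 + 0.7428·e_1 = (0.2759, 3.4483, -4.4138).
‖u_2‖ = 5.6079, so e_2 = (0.0492, 0.6149, -0.7871).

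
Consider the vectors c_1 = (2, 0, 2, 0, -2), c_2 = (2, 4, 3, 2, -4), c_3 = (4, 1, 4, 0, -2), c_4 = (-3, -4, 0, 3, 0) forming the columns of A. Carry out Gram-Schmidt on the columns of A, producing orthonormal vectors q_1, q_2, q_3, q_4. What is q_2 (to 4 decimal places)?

q_1 = c_1/‖c_1‖ = (2, 0, 2, 0, -2)/3.4641 = (0.5774, 0.0000, 0.5774, 0.0000, -0.5774).
r_{12} = q_1·c_2 = 5.1962.
u_2 = c_2 − 5.1962·q_1 = (-1.0000, 4.0000, 0.0000, 2.0000, -1.0000).
‖u_2‖ = 4.6904, so q_2 = (-0.2132, 0.8528, 0.0000, 0.4264, -0.2132).

q_2 = (-0.2132, 0.8528, 0.0000, 0.4264, -0.2132)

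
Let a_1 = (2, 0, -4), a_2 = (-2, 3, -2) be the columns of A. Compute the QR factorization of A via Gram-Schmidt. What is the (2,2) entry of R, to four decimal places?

e_1 = a_1/‖a_1‖ = (2, 0, -4)/4.4721 = (0.4472, 0.0000, -0.8944).
r_{12} = e_1·a_2 = 0.8944.
u_2 = a_2 − 0.8944·e_1 = (-2.4000, 3.0000, -1.2000).
r_{22} = ‖u_2‖ = 4.0249.

r_{22} = 4.0249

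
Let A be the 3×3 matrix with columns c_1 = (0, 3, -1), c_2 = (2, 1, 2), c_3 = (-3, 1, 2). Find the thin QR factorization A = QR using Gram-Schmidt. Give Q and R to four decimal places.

Q = [[0.0000, 0.6704, -0.7420], [0.9487, 0.2346, 0.2120], [-0.3162, 0.7039, 0.6360]], R = [[3.1623, 0.3162, 0.3162], [0.0000, 2.9833, -0.3687], [0.0000, 0.0000, 3.7100]]

c_1 = (0, 3, -1); ‖c_1‖ = 3.1623, so e_1 = (0.0000, 0.9487, -0.3162).
e_1·c_2 = 0.0000·2 + 0.9487·1 + (-0.3162)·2 = 0.3162.
u_2 = c_2 − 0.3162·e_1 = (2.0000, 0.7000, 2.1000).
‖u_2‖ = 2.9833, so e_2 = (0.6704, 0.2346, 0.7039).
e_1·c_3 = 0.0000·(-3) + 0.9487·1 + (-0.3162)·2 = 0.3162; e_2·c_3 = 0.6704·(-3) + 0.2346·1 + 0.7039·2 = -0.3687.
u_3 = c_3 − 0.3162·e_1 + 0.3687·e_2 = (-2.7528, 0.7865, 2.3596).
‖u_3‖ = 3.7100, so e_3 = (-0.7420, 0.2120, 0.6360).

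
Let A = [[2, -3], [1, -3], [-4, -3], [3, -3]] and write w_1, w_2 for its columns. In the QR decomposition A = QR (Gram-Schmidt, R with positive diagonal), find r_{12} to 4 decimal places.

w_1 = (2, 1, -4, 3); ‖w_1‖ = 5.4772, so q_1 = (0.3651, 0.1826, -0.7303, 0.5477).
r_{12} = q_1·w_2 = -1.0954.

r_{12} = -1.0954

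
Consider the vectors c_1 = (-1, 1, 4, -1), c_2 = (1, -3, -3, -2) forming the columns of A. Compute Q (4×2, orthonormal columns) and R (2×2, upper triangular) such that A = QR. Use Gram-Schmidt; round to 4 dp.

c_1 = (-1, 1, 4, -1); ‖c_1‖ = 4.3589, so q_1 = (-0.2294, 0.2294, 0.9177, -0.2294).
q_1·c_2 = (-0.2294)·1 + 0.2294·(-3) + 0.9177·(-3) + (-0.2294)·(-2) = -3.2118.
u_2 = c_2 + 3.2118·q_1 = (0.2632, -2.2632, -0.0526, -2.7368).
‖u_2‖ = 3.5615, so q_2 = (0.0739, -0.6355, -0.0148, -0.7685).

Q = [[-0.2294, 0.0739], [0.2294, -0.6355], [0.9177, -0.0148], [-0.2294, -0.7685]], R = [[4.3589, -3.2118], [0.0000, 3.5615]]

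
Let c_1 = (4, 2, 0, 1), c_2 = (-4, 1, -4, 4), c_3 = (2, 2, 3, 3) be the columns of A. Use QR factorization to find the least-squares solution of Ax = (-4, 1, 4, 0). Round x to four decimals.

x = (-1.4966, -0.1554, 1.0584)

c_1 = (4, 2, 0, 1); ‖c_1‖ = 4.5826, so q_1 = (0.8729, 0.4364, 0.0000, 0.2182).
q_1·c_2 = 0.8729·(-4) + 0.4364·1 + 0.0000·(-4) + 0.2182·4 = -2.1822.
u_2 = c_2 + 2.1822·q_1 = (-2.0952, 1.9524, -4.0000, 4.4762).
‖u_2‖ = 6.6512, so q_2 = (-0.3150, 0.2935, -0.6014, 0.6730).
q_1·c_3 = 0.8729·2 + 0.4364·2 + 0.0000·3 + 0.2182·3 = 3.2733; q_2·c_3 = (-0.3150)·2 + 0.2935·2 + (-0.6014)·3 + 0.6730·3 = 0.1718.
u_3 = c_3 − 3.2733·q_1 − 0.1718·q_2 = (-0.8030, 0.5210, 3.1033, 2.1701).
‖u_3‖ = 3.9059, so q_3 = (-0.2056, 0.1334, 0.7945, 0.5556).
Qᵀb = (-3.0551, -0.8520, 4.1338).
Back-substitute: x_3 = 4.1338/3.9059 = 1.0584.
x_2 = (-0.8520 − 0.1718·1.0584)/6.6512 = -0.1554.
x_1 = (-3.0551 + 2.1822·(-0.1554) − 3.2733·1.0584)/4.5826 = -1.4966.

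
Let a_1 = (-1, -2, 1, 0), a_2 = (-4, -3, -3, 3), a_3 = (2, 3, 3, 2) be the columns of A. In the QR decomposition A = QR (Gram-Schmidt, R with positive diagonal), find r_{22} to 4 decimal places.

a_1 = (-1, -2, 1, 0); ‖a_1‖ = 2.4495, so q_1 = (-0.4082, -0.8165, 0.4082, 0.0000).
q_1·a_2 = (-0.4082)·(-4) + (-0.8165)·(-3) + 0.4082·(-3) + 0.0000·3 = 2.8577.
u_2 = a_2 − 2.8577·q_1 = (-2.8333, -0.6667, -4.1667, 3.0000).
r_{22} = ‖u_2‖ = 5.9020.

r_{22} = 5.9020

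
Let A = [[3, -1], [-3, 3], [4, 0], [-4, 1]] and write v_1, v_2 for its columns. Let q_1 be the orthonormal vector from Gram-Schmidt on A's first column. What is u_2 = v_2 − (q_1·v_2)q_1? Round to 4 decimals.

u_2 = (-0.0400, 2.0400, 1.2800, -0.2800)

v_1 = (3, -3, 4, -4); ‖v_1‖ = 7.0711, so q_1 = (0.4243, -0.4243, 0.5657, -0.5657).
q_1·v_2 = 0.4243·(-1) + (-0.4243)·3 + 0.5657·0 + (-0.5657)·1 = -2.2627.
u_2 = v_2 + 2.2627·q_1 = (-0.0400, 2.0400, 1.2800, -0.2800).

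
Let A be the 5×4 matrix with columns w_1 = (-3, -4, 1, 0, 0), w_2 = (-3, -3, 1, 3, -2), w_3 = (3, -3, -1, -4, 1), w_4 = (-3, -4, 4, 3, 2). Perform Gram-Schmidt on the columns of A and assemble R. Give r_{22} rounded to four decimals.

w_1 = (-3, -4, 1, 0, 0); ‖w_1‖ = 5.0990, so q_1 = (-0.5883, -0.7845, 0.1961, 0.0000, 0.0000).
q_1·w_2 = (-0.5883)·(-3) + (-0.7845)·(-3) + 0.1961·1 + 0.0000·3 + 0.0000·(-2) = 4.3146.
u_2 = w_2 − 4.3146·q_1 = (-0.4615, 0.3846, 0.1538, 3.0000, -2.0000).
r_{22} = ‖u_2‖ = 3.6585.

r_{22} = 3.6585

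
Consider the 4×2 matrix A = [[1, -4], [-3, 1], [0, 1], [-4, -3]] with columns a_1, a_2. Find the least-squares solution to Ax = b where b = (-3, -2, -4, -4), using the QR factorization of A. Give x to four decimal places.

x = (0.6248, 0.5510)

a_1 = (1, -3, 0, -4); ‖a_1‖ = 5.0990, so e_1 = (0.1961, -0.5883, 0.0000, -0.7845).
e_1·a_2 = 0.1961·(-4) + (-0.5883)·1 + 0.0000·1 + (-0.7845)·(-3) = 0.9806.
u_2 = a_2 − 0.9806·e_1 = (-4.1923, 1.5769, 1.0000, -2.2308).
‖u_2‖ = 5.1028, so e_2 = (-0.8216, 0.3090, 0.1960, -0.4372).
Qᵀb = (3.7262, 2.8114).
Back-substitute: x_2 = 2.8114/5.1028 = 0.5510.
x_1 = (3.7262 − 0.9806·0.5510)/5.0990 = 0.6248.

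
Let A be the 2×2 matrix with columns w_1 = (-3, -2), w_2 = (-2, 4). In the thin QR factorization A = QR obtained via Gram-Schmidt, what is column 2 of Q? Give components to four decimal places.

e_2 = (-0.5547, 0.8321)

w_1 = (-3, -2); ‖w_1‖ = 3.6056, so e_1 = (-0.8321, -0.5547).
e_1·w_2 = (-0.8321)·(-2) + (-0.5547)·4 = -0.5547.
u_2 = w_2 + 0.5547·e_1 = (-2.4615, 3.6923).
‖u_2‖ = 4.4376, so e_2 = (-0.5547, 0.8321).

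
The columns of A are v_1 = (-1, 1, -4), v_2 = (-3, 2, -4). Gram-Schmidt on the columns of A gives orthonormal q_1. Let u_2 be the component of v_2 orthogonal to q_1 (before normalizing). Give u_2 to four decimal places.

u_2 = (-1.8333, 0.8333, 0.6667)

v_1 = (-1, 1, -4); ‖v_1‖ = 4.2426, so q_1 = (-0.2357, 0.2357, -0.9428).
q_1·v_2 = (-0.2357)·(-3) + 0.2357·2 + (-0.9428)·(-4) = 4.9497.
u_2 = v_2 − 4.9497·q_1 = (-1.8333, 0.8333, 0.6667).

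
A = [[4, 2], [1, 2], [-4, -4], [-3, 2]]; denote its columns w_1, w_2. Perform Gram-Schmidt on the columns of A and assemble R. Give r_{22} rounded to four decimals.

r_{22} = 4.2984

w_1 = (4, 1, -4, -3); ‖w_1‖ = 6.4807, so e_1 = (0.6172, 0.1543, -0.6172, -0.4629).
e_1·w_2 = 0.6172·2 + 0.1543·2 + (-0.6172)·(-4) + (-0.4629)·2 = 3.0861.
u_2 = w_2 − 3.0861·e_1 = (0.0952, 1.5238, -2.0952, 3.4286).
r_{22} = ‖u_2‖ = 4.2984.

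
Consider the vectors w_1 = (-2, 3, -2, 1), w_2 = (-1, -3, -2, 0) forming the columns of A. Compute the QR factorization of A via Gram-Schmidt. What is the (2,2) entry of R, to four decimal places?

r_{22} = 3.6742

w_1 = (-2, 3, -2, 1); ‖w_1‖ = 4.2426, so q_1 = (-0.4714, 0.7071, -0.4714, 0.2357).
q_1·w_2 = (-0.4714)·(-1) + 0.7071·(-3) + (-0.4714)·(-2) + 0.2357·0 = -0.7071.
u_2 = w_2 + 0.7071·q_1 = (-1.3333, -2.5000, -2.3333, 0.1667).
r_{22} = ‖u_2‖ = 3.6742.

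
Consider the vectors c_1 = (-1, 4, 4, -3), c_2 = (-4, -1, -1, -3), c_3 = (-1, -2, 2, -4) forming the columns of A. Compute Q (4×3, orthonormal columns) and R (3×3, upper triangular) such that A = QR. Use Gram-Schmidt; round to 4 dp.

q_1 = c_1/‖c_1‖ = (-1, 4, 4, -3)/6.4807 = (-0.1543, 0.6172, 0.6172, -0.4629).
r_{12} = q_1·c_2 = 0.7715.
u_2 = c_2 − 0.7715·q_1 = (-3.8810, -1.4762, -1.4762, -2.6429).
‖u_2‖ = 5.1386, so q_2 = (-0.7553, -0.2873, -0.2873, -0.5143).
r_{13} = q_1·c_3 = 2.0059; r_{23} = q_2·c_3 = 2.8125.
u_3 = c_3 − 2.0059·q_1 − 2.8125·q_2 = (1.4337, -2.4301, 1.5699, -1.6249).
‖u_3‖ = 3.6147, so q_3 = (0.3966, -0.6723, 0.4343, -0.4495).

Q = [[-0.1543, -0.7553, 0.3966], [0.6172, -0.2873, -0.6723], [0.6172, -0.2873, 0.4343], [-0.4629, -0.5143, -0.4495]], R = [[6.4807, 0.7715, 2.0059], [0.0000, 5.1386, 2.8125], [0.0000, 0.0000, 3.6147]]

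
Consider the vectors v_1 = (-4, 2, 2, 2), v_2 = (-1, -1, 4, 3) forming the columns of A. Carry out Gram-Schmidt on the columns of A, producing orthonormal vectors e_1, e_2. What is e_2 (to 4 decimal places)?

e_2 = (0.3043, -0.5071, 0.6761, 0.4395)

v_1 = (-4, 2, 2, 2); ‖v_1‖ = 5.2915, so e_1 = (-0.7559, 0.3780, 0.3780, 0.3780).
e_1·v_2 = (-0.7559)·(-1) + 0.3780·(-1) + 0.3780·4 + 0.3780·3 = 3.0237.
u_2 = v_2 − 3.0237·e_1 = (1.2857, -2.1429, 2.8571, 1.8571).
‖u_2‖ = 4.2258, so e_2 = (0.3043, -0.5071, 0.6761, 0.4395).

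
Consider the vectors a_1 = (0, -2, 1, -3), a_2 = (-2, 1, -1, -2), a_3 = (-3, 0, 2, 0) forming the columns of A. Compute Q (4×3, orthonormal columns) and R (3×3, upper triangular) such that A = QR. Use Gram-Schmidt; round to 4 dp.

Q = [[0.0000, -0.6538, -0.6639], [-0.5345, 0.4670, -0.0770], [0.2673, -0.3970, 0.6888], [-0.8018, -0.4437, 0.2810]], R = [[3.7417, 0.8018, 0.5345], [0.0000, 3.0589, 1.1675], [0.0000, 0.0000, 3.3691]]

a_1 = (0, -2, 1, -3); ‖a_1‖ = 3.7417, so e_1 = (0.0000, -0.5345, 0.2673, -0.8018).
e_1·a_2 = 0.0000·(-2) + (-0.5345)·1 + 0.2673·(-1) + (-0.8018)·(-2) = 0.8018.
u_2 = a_2 − 0.8018·e_1 = (-2.0000, 1.4286, -1.2143, -1.3571).
‖u_2‖ = 3.0589, so e_2 = (-0.6538, 0.4670, -0.3970, -0.4437).
e_1·a_3 = 0.0000·(-3) + (-0.5345)·0 + 0.2673·2 + (-0.8018)·0 = 0.5345; e_2·a_3 = (-0.6538)·(-3) + 0.4670·0 + (-0.3970)·2 + (-0.4437)·0 = 1.1675.
u_3 = a_3 − 0.5345·e_1 − 1.1675·e_2 = (-2.2366, -0.2595, 2.3206, 0.9466).
‖u_3‖ = 3.3691, so e_3 = (-0.6639, -0.0770, 0.6888, 0.2810).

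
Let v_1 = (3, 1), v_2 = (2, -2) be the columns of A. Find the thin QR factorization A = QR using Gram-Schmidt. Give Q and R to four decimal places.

Q = [[0.9487, 0.3162], [0.3162, -0.9487]], R = [[3.1623, 1.2649], [0.0000, 2.5298]]

q_1 = v_1/‖v_1‖ = (3, 1)/3.1623 = (0.9487, 0.3162).
r_{12} = q_1·v_2 = 1.2649.
u_2 = v_2 − 1.2649·q_1 = (0.8000, -2.4000).
‖u_2‖ = 2.5298, so q_2 = (0.3162, -0.9487).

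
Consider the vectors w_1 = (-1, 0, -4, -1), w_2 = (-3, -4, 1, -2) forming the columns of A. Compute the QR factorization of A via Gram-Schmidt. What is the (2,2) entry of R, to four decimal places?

r_{22} = 5.4722

w_1 = (-1, 0, -4, -1); ‖w_1‖ = 4.2426, so e_1 = (-0.2357, 0.0000, -0.9428, -0.2357).
e_1·w_2 = (-0.2357)·(-3) + 0.0000·(-4) + (-0.9428)·1 + (-0.2357)·(-2) = 0.2357.
u_2 = w_2 − 0.2357·e_1 = (-2.9444, -4.0000, 1.2222, -1.9444).
r_{22} = ‖u_2‖ = 5.4722.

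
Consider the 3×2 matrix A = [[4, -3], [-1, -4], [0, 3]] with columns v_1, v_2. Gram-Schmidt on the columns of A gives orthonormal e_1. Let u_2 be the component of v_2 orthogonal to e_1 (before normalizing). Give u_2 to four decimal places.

e_1 = v_1/‖v_1‖ = (4, -1, 0)/4.1231 = (0.9701, -0.2425, 0.0000).
r_{12} = e_1·v_2 = -1.9403.
u_2 = v_2 + 1.9403·e_1 = (-1.1176, -4.4706, 3.0000).

u_2 = (-1.1176, -4.4706, 3.0000)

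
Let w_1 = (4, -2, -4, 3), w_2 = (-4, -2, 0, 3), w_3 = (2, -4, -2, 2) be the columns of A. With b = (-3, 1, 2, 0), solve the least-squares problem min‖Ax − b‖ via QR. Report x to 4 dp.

x = (-0.2671, 0.3782, -0.2949)

w_1 = (4, -2, -4, 3); ‖w_1‖ = 6.7082, so e_1 = (0.5963, -0.2981, -0.5963, 0.4472).
e_1·w_2 = 0.5963·(-4) + (-0.2981)·(-2) + (-0.5963)·0 + 0.4472·3 = -0.4472.
u_2 = w_2 + 0.4472·e_1 = (-3.7333, -2.1333, -0.2667, 3.2000).
‖u_2‖ = 5.3666, so e_2 = (-0.6957, -0.3975, -0.0497, 0.5963).
e_1·w_3 = 0.5963·2 + (-0.2981)·(-4) + (-0.5963)·(-2) + 0.4472·2 = 4.4721; e_2·w_3 = (-0.6957)·2 + (-0.3975)·(-4) + (-0.0497)·(-2) + 0.5963·2 = 1.4907.
u_3 = w_3 − 4.4721·e_1 − 1.4907·e_2 = (0.3704, -2.0741, 0.7407, -0.8889).
‖u_3‖ = 2.4037, so e_3 = (0.1541, -0.8629, 0.3082, -0.3698).
Qᵀb = (-3.2796, 1.5901, -0.7088).
Back-substitute: x_3 = -0.7088/2.4037 = -0.2949.
x_2 = (1.5901 − 1.4907·(-0.2949))/5.3666 = 0.3782.
x_1 = (-3.2796 + 0.4472·0.3782 − 4.4721·(-0.2949))/6.7082 = -0.2671.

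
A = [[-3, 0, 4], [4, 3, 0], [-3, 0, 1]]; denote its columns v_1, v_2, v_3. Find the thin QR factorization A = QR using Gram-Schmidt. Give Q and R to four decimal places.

q_1 = v_1/‖v_1‖ = (-3, 4, -3)/5.8310 = (-0.5145, 0.6860, -0.5145).
r_{12} = q_1·v_2 = 2.0580.
u_2 = v_2 − 2.0580·q_1 = (1.0588, 1.5882, 1.0588).
‖u_2‖ = 2.1828, so q_2 = (0.4851, 0.7276, 0.4851).
r_{13} = q_1·v_3 = -2.5725; r_{23} = q_2·v_3 = 2.4254.
u_3 = v_3 + 2.5725·q_1 − 2.4254·q_2 = (1.5000, 0.0000, -1.5000).
‖u_3‖ = 2.1213, so q_3 = (0.7071, 0.0000, -0.7071).

Q = [[-0.5145, 0.4851, 0.7071], [0.6860, 0.7276, 0.0000], [-0.5145, 0.4851, -0.7071]], R = [[5.8310, 2.0580, -2.5725], [0.0000, 2.1828, 2.4254], [0.0000, 0.0000, 2.1213]]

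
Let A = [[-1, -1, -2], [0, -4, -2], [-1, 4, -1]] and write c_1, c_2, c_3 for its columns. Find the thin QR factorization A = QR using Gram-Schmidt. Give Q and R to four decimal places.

Q = [[-0.7071, -0.4683, 0.5298], [0.0000, -0.7493, -0.6623], [-0.7071, 0.4683, -0.5298]], R = [[1.4142, -2.1213, 2.1213], [0.0000, 5.3385, 1.9668], [0.0000, 0.0000, 0.7947]]

c_1 = (-1, 0, -1); ‖c_1‖ = 1.4142, so e_1 = (-0.7071, 0.0000, -0.7071).
e_1·c_2 = (-0.7071)·(-1) + 0.0000·(-4) + (-0.7071)·4 = -2.1213.
u_2 = c_2 + 2.1213·e_1 = (-2.5000, -4.0000, 2.5000).
‖u_2‖ = 5.3385, so e_2 = (-0.4683, -0.7493, 0.4683).
e_1·c_3 = (-0.7071)·(-2) + 0.0000·(-2) + (-0.7071)·(-1) = 2.1213; e_2·c_3 = (-0.4683)·(-2) + (-0.7493)·(-2) + 0.4683·(-1) = 1.9668.
u_3 = c_3 − 2.1213·e_1 − 1.9668·e_2 = (0.4211, -0.5263, -0.4211).
‖u_3‖ = 0.7947, so e_3 = (0.5298, -0.6623, -0.5298).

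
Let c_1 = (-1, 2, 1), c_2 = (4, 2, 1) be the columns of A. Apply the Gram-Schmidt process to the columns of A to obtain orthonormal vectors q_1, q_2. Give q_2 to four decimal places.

c_1 = (-1, 2, 1); ‖c_1‖ = 2.4495, so q_1 = (-0.4082, 0.8165, 0.4082).
q_1·c_2 = (-0.4082)·4 + 0.8165·2 + 0.4082·1 = 0.4082.
u_2 = c_2 − 0.4082·q_1 = (4.1667, 1.6667, 0.8333).
‖u_2‖ = 4.5644, so q_2 = (0.9129, 0.3651, 0.1826).

q_2 = (0.9129, 0.3651, 0.1826)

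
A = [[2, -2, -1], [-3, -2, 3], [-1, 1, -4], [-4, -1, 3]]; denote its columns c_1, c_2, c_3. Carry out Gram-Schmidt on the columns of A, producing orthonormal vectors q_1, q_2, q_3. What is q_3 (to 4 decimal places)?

q_1 = c_1/‖c_1‖ = (2, -3, -1, -4)/5.4772 = (0.3651, -0.5477, -0.1826, -0.7303).
r_{12} = q_1·c_2 = 0.9129.
u_2 = c_2 − 0.9129·q_1 = (-2.3333, -1.5000, 1.1667, -0.3333).
‖u_2‖ = 3.0277, so q_2 = (-0.7707, -0.4954, 0.3853, -0.1101).
r_{13} = q_1·c_3 = -3.4689; r_{23} = q_2·c_3 = -2.5873.
u_3 = c_3 + 3.4689·q_1 + 2.5873·q_2 = (-1.7273, -0.1818, -3.6364, 0.1818).
‖u_3‖ = 4.0339, so q_3 = (-0.4282, -0.0451, -0.9014, 0.0451).

q_3 = (-0.4282, -0.0451, -0.9014, 0.0451)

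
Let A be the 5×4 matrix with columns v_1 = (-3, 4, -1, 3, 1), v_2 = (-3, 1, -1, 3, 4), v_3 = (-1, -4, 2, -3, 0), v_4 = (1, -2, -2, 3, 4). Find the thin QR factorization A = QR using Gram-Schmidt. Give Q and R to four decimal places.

Q = [[-0.5000, -0.1890, -0.7930, -0.2020], [0.6667, -0.5040, -0.1670, -0.5232], [-0.1667, -0.0630, 0.4174, -0.2849], [0.5000, 0.1890, -0.3757, 0.5750], [0.1667, 0.8189, -0.1670, -0.5232]], R = [[6.0000, 4.5000, -4.0000, 0.6667], [0.0000, 3.9686, 1.5119, 4.7875], [0.0000, 0.0000, 3.4226, -3.0887], [0.0000, 0.0000, 0.0000, 1.0464]]

v_1 = (-3, 4, -1, 3, 1); ‖v_1‖ = 6.0000, so q_1 = (-0.5000, 0.6667, -0.1667, 0.5000, 0.1667).
q_1·v_2 = (-0.5000)·(-3) + 0.6667·1 + (-0.1667)·(-1) + 0.5000·3 + 0.1667·4 = 4.5000.
u_2 = v_2 − 4.5000·q_1 = (-0.7500, -2.0000, -0.2500, 0.7500, 3.2500).
‖u_2‖ = 3.9686, so q_2 = (-0.1890, -0.5040, -0.0630, 0.1890, 0.8189).
q_1·v_3 = (-0.5000)·(-1) + 0.6667·(-4) + (-0.1667)·2 + 0.5000·(-3) + 0.1667·0 = -4.0000; q_2·v_3 = (-0.1890)·(-1) + (-0.5040)·(-4) + (-0.0630)·2 + 0.1890·(-3) + 0.8189·0 = 1.5119.
u_3 = v_3 + 4.0000·q_1 − 1.5119·q_2 = (-2.7143, -0.5714, 1.4286, -1.2857, -0.5714).
‖u_3‖ = 3.4226, so q_3 = (-0.7930, -0.1670, 0.4174, -0.3757, -0.1670).
q_1·v_4 = (-0.5000)·1 + 0.6667·(-2) + (-0.1667)·(-2) + 0.5000·3 + 0.1667·4 = 0.6667; q_2·v_4 = (-0.1890)·1 + (-0.5040)·(-2) + (-0.0630)·(-2) + 0.1890·3 + 0.8189·4 = 4.7875; q_3·v_4 = (-0.7930)·1 + (-0.1670)·(-2) + 0.4174·(-2) + (-0.3757)·3 + (-0.1670)·4 = -3.0887.
u_4 = v_4 − 0.6667·q_1 − 4.7875·q_2 + 3.0887·q_3 = (-0.2114, -0.5474, -0.2981, 0.6016, -0.5474).
‖u_4‖ = 1.0464, so q_4 = (-0.2020, -0.5232, -0.2849, 0.5750, -0.5232).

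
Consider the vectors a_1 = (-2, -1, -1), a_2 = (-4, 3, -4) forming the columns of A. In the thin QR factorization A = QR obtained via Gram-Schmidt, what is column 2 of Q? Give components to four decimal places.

a_1 = (-2, -1, -1); ‖a_1‖ = 2.4495, so q_1 = (-0.8165, -0.4082, -0.4082).
q_1·a_2 = (-0.8165)·(-4) + (-0.4082)·3 + (-0.4082)·(-4) = 3.6742.
u_2 = a_2 − 3.6742·q_1 = (-1.0000, 4.5000, -2.5000).
‖u_2‖ = 5.2440, so q_2 = (-0.1907, 0.8581, -0.4767).

q_2 = (-0.1907, 0.8581, -0.4767)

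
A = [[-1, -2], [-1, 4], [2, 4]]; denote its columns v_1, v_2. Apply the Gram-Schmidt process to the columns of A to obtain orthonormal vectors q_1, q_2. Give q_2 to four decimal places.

q_2 = (-0.1826, 0.9129, 0.3651)

v_1 = (-1, -1, 2); ‖v_1‖ = 2.4495, so q_1 = (-0.4082, -0.4082, 0.8165).
q_1·v_2 = (-0.4082)·(-2) + (-0.4082)·4 + 0.8165·4 = 2.4495.
u_2 = v_2 − 2.4495·q_1 = (-1.0000, 5.0000, 2.0000).
‖u_2‖ = 5.4772, so q_2 = (-0.1826, 0.9129, 0.3651).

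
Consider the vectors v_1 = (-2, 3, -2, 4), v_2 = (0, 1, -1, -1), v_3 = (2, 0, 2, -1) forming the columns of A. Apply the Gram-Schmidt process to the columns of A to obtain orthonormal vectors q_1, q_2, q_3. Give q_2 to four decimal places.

q_2 = (0.0352, 0.5275, -0.5451, -0.6506)

v_1 = (-2, 3, -2, 4); ‖v_1‖ = 5.7446, so q_1 = (-0.3482, 0.5222, -0.3482, 0.6963).
q_1·v_2 = (-0.3482)·0 + 0.5222·1 + (-0.3482)·(-1) + 0.6963·(-1) = 0.1741.
u_2 = v_2 − 0.1741·q_1 = (0.0606, 0.9091, -0.9394, -1.1212).
‖u_2‖ = 1.7233, so q_2 = (0.0352, 0.5275, -0.5451, -0.6506).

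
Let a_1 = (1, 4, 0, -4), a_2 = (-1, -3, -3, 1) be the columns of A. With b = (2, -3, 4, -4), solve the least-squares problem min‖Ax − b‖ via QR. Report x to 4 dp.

x = (-0.0889, -0.5256)

a_1 = (1, 4, 0, -4); ‖a_1‖ = 5.7446, so e_1 = (0.1741, 0.6963, 0.0000, -0.6963).
e_1·a_2 = 0.1741·(-1) + 0.6963·(-3) + 0.0000·(-3) + (-0.6963)·1 = -2.9593.
u_2 = a_2 + 2.9593·e_1 = (-0.4848, -0.9394, -3.0000, -1.0606).
‖u_2‖ = 3.3530, so e_2 = (-0.1446, -0.2802, -0.8947, -0.3163).
Qᵀb = (1.0445, -1.7623).
Back-substitute: x_2 = -1.7623/3.3530 = -0.5256.
x_1 = (1.0445 + 2.9593·(-0.5256))/5.7446 = -0.0889.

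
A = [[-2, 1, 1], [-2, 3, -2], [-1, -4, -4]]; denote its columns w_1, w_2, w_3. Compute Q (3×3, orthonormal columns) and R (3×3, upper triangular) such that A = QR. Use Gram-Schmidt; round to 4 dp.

Q = [[-0.6667, 0.0226, 0.7450], [-0.6667, 0.4289, -0.6096], [-0.3333, -0.9030, -0.2709]], R = [[3.0000, -1.3333, 2.0000], [0.0000, 4.9216, 2.7769], [0.0000, 0.0000, 3.0478]]

w_1 = (-2, -2, -1); ‖w_1‖ = 3.0000, so e_1 = (-0.6667, -0.6667, -0.3333).
e_1·w_2 = (-0.6667)·1 + (-0.6667)·3 + (-0.3333)·(-4) = -1.3333.
u_2 = w_2 + 1.3333·e_1 = (0.1111, 2.1111, -4.4444).
‖u_2‖ = 4.9216, so e_2 = (0.0226, 0.4289, -0.9030).
e_1·w_3 = (-0.6667)·1 + (-0.6667)·(-2) + (-0.3333)·(-4) = 2.0000; e_2·w_3 = 0.0226·1 + 0.4289·(-2) + (-0.9030)·(-4) = 2.7769.
u_3 = w_3 − 2.0000·e_1 − 2.7769·e_2 = (2.2706, -1.8578, -0.8257).
‖u_3‖ = 3.0478, so e_3 = (0.7450, -0.6096, -0.2709).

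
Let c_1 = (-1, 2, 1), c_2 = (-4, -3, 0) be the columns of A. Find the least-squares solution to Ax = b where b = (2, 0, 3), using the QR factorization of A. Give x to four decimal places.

x = (0.0616, -0.3151)

c_1 = (-1, 2, 1); ‖c_1‖ = 2.4495, so q_1 = (-0.4082, 0.8165, 0.4082).
q_1·c_2 = (-0.4082)·(-4) + 0.8165·(-3) + 0.4082·0 = -0.8165.
u_2 = c_2 + 0.8165·q_1 = (-4.3333, -2.3333, 0.3333).
‖u_2‖ = 4.9329, so q_2 = (-0.8785, -0.4730, 0.0676).
Qᵀb = (0.4082, -1.5542).
Back-substitute: x_2 = -1.5542/4.9329 = -0.3151.
x_1 = (0.4082 + 0.8165·(-0.3151))/2.4495 = 0.0616.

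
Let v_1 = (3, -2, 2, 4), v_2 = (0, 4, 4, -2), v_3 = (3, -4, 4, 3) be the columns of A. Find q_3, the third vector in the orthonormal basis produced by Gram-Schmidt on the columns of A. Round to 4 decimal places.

q_1 = v_1/‖v_1‖ = (3, -2, 2, 4)/5.7446 = (0.5222, -0.3482, 0.3482, 0.6963).
r_{12} = q_1·v_2 = -1.3926.
u_2 = v_2 + 1.3926·q_1 = (0.7273, 3.5152, 4.4848, -1.0303).
‖u_2‖ = 5.8361, so q_2 = (0.1246, 0.6023, 0.7685, -0.1765).
r_{13} = q_1·v_3 = 6.4409; r_{23} = q_2·v_3 = 0.5088.
u_3 = v_3 − 6.4409·q_1 − 0.5088·q_2 = (-0.4270, -2.0641, 1.3665, -1.3950).
‖u_3‖ = 2.8734, so q_3 = (-0.1486, -0.7183, 0.4756, -0.4855).

q_3 = (-0.1486, -0.7183, 0.4756, -0.4855)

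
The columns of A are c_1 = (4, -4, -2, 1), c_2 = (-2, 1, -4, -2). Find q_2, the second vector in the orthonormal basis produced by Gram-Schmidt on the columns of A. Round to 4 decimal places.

c_1 = (4, -4, -2, 1); ‖c_1‖ = 6.0828, so q_1 = (0.6576, -0.6576, -0.3288, 0.1644).
q_1·c_2 = 0.6576·(-2) + (-0.6576)·1 + (-0.3288)·(-4) + 0.1644·(-2) = -0.9864.
u_2 = c_2 + 0.9864·q_1 = (-1.3514, 0.3514, -4.3243, -1.8378).
‖u_2‖ = 4.9017, so q_2 = (-0.2757, 0.0717, -0.8822, -0.3749).

q_2 = (-0.2757, 0.0717, -0.8822, -0.3749)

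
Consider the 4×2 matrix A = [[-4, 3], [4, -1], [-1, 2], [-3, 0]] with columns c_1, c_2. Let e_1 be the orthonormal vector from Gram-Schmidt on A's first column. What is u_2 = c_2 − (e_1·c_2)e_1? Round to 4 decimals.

u_2 = (1.2857, 0.7143, 1.5714, -1.2857)

e_1 = c_1/‖c_1‖ = (-4, 4, -1, -3)/6.4807 = (-0.6172, 0.6172, -0.1543, -0.4629).
r_{12} = e_1·c_2 = -2.7775.
u_2 = c_2 + 2.7775·e_1 = (1.2857, 0.7143, 1.5714, -1.2857).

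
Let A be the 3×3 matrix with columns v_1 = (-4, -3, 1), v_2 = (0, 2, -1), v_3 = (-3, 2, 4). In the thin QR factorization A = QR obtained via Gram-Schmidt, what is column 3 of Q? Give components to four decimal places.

e_3 = (-0.1111, 0.4444, 0.8889)

e_1 = v_1/‖v_1‖ = (-4, -3, 1)/5.0990 = (-0.7845, -0.5883, 0.1961).
r_{12} = e_1·v_2 = -1.3728.
u_2 = v_2 + 1.3728·e_1 = (-1.0769, 1.1923, -0.7308).
‖u_2‖ = 1.7650, so e_2 = (-0.6101, 0.6755, -0.4140).
r_{13} = e_1·v_3 = 1.9612; r_{23} = e_2·v_3 = 1.5253.
u_3 = v_3 − 1.9612·e_1 − 1.5253·e_2 = (-0.5309, 2.1235, 4.2469).
‖u_3‖ = 4.7778, so e_3 = (-0.1111, 0.4444, 0.8889).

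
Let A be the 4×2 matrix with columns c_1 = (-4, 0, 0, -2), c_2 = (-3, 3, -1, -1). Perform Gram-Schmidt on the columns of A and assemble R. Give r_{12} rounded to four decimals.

c_1 = (-4, 0, 0, -2); ‖c_1‖ = 4.4721, so e_1 = (-0.8944, 0.0000, 0.0000, -0.4472).
r_{12} = e_1·c_2 = 3.1305.

r_{12} = 3.1305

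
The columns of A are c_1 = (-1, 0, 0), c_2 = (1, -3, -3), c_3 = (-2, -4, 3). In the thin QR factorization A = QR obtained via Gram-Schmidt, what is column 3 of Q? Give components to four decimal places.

c_1 = (-1, 0, 0); ‖c_1‖ = 1.0000, so q_1 = (-1.0000, 0.0000, 0.0000).
q_1·c_2 = (-1.0000)·1 + 0.0000·(-3) + 0.0000·(-3) = -1.0000.
u_2 = c_2 + 1.0000·q_1 = (0.0000, -3.0000, -3.0000).
‖u_2‖ = 4.2426, so q_2 = (0.0000, -0.7071, -0.7071).
q_1·c_3 = (-1.0000)·(-2) + 0.0000·(-4) + 0.0000·3 = 2.0000; q_2·c_3 = 0.0000·(-2) + (-0.7071)·(-4) + (-0.7071)·3 = 0.7071.
u_3 = c_3 − 2.0000·q_1 − 0.7071·q_2 = (0.0000, -3.5000, 3.5000).
‖u_3‖ = 4.9497, so q_3 = (0.0000, -0.7071, 0.7071).

q_3 = (0.0000, -0.7071, 0.7071)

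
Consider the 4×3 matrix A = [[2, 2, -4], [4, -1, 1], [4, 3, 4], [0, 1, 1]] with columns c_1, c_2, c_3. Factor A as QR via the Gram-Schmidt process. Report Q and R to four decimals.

q_1 = c_1/‖c_1‖ = (2, 4, 4, 0)/6.0000 = (0.3333, 0.6667, 0.6667, 0.0000).
r_{12} = q_1·c_2 = 2.0000.
u_2 = c_2 − 2.0000·q_1 = (1.3333, -2.3333, 1.6667, 1.0000).
‖u_2‖ = 3.3166, so q_2 = (0.4020, -0.7035, 0.5025, 0.3015).
r_{13} = q_1·c_3 = 2.0000; r_{23} = q_2·c_3 = 0.0000.
u_3 = c_3 − 2.0000·q_1 + 0.0000·q_2 = (-4.6667, -0.3333, 2.6667, 1.0000).
‖u_3‖ = 5.4772, so q_3 = (-0.8520, -0.0609, 0.4869, 0.1826).

Q = [[0.3333, 0.4020, -0.8520], [0.6667, -0.7035, -0.0609], [0.6667, 0.5025, 0.4869], [0.0000, 0.3015, 0.1826]], R = [[6.0000, 2.0000, 2.0000], [0.0000, 3.3166, 0.0000], [0.0000, 0.0000, 5.4772]]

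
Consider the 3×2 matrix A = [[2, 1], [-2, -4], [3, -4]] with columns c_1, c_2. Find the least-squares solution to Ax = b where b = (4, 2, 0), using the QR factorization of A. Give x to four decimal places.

x = (0.2226, -0.1077)

e_1 = c_1/‖c_1‖ = (2, -2, 3)/4.1231 = (0.4851, -0.4851, 0.7276).
r_{12} = e_1·c_2 = -0.4851.
u_2 = c_2 + 0.4851·e_1 = (1.2353, -4.2353, -3.6471).
‖u_2‖ = 5.7240, so e_2 = (0.2158, -0.7399, -0.6371).
Qᵀb = (0.9701, -0.6166).
Back-substitute: x_2 = -0.6166/5.7240 = -0.1077.
x_1 = (0.9701 + 0.4851·(-0.1077))/4.1231 = 0.2226.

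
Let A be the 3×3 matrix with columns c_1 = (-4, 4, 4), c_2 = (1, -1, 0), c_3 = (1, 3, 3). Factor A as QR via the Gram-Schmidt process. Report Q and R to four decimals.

Q = [[-0.5774, 0.4082, 0.7071], [0.5774, -0.4082, 0.7071], [0.5774, 0.8165, 0.0000]], R = [[6.9282, -1.1547, 2.8868], [0.0000, 0.8165, 1.6330], [0.0000, 0.0000, 2.8284]]

c_1 = (-4, 4, 4); ‖c_1‖ = 6.9282, so q_1 = (-0.5774, 0.5774, 0.5774).
q_1·c_2 = (-0.5774)·1 + 0.5774·(-1) + 0.5774·0 = -1.1547.
u_2 = c_2 + 1.1547·q_1 = (0.3333, -0.3333, 0.6667).
‖u_2‖ = 0.8165, so q_2 = (0.4082, -0.4082, 0.8165).
q_1·c_3 = (-0.5774)·1 + 0.5774·3 + 0.5774·3 = 2.8868; q_2·c_3 = 0.4082·1 + (-0.4082)·3 + 0.8165·3 = 1.6330.
u_3 = c_3 − 2.8868·q_1 − 1.6330·q_2 = (2.0000, 2.0000, 0.0000).
‖u_3‖ = 2.8284, so q_3 = (0.7071, 0.7071, 0.0000).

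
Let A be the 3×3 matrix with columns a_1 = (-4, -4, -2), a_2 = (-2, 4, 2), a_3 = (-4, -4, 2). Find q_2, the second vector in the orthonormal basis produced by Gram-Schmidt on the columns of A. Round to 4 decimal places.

a_1 = (-4, -4, -2); ‖a_1‖ = 6.0000, so q_1 = (-0.6667, -0.6667, -0.3333).
q_1·a_2 = (-0.6667)·(-2) + (-0.6667)·4 + (-0.3333)·2 = -2.0000.
u_2 = a_2 + 2.0000·q_1 = (-3.3333, 2.6667, 1.3333).
‖u_2‖ = 4.4721, so q_2 = (-0.7454, 0.5963, 0.2981).

q_2 = (-0.7454, 0.5963, 0.2981)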